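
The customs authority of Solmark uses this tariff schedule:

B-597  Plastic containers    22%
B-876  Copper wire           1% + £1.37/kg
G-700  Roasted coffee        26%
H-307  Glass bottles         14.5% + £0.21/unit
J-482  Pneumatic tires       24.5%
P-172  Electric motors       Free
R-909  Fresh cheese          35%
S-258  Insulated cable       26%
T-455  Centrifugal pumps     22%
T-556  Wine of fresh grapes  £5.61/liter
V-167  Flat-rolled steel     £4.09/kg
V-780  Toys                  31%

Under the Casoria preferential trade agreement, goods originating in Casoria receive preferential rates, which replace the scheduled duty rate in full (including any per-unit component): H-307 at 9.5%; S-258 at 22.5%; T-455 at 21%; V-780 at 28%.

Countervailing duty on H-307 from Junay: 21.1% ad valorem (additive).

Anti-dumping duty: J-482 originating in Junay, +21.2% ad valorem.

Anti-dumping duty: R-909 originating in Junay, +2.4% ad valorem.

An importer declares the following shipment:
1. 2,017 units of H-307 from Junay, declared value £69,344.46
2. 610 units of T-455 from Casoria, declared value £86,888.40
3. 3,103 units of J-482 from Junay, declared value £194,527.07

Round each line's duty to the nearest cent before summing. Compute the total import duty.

Line 1 (H-307, Junay, 2,017 units, £69,344.46):
Base rate for H-307 is 14.5% + £0.21/unit.
H-307 has an FTA preferential rate, but origin Junay is not Casoria; base rate stands.
Additional duty on H-307 from Junay: +21.1%. Applied ad valorem rate: 14.5% + 21.1% = 35.6%.
Duty = £69,344.46 × 35.6% + 2,017 × £0.21 = £25,110.20.
Line 2 (T-455, Casoria, 610 units, £86,888.40):
Base rate for T-455 is 22%.
Origin Casoria qualifies under the Solmark–Casoria agreement and T-455 is covered: preferential rate 21% applies instead.
Duty = £86,888.40 × 21% = £18,246.56.
Line 3 (J-482, Junay, 3,103 units, £194,527.07):
Base rate for J-482 is 24.5%.
Additional duty on J-482 from Junay: +21.2%. Applied ad valorem rate: 24.5% + 21.2% = 45.7%.
Duty = £194,527.07 × 45.7% = £88,898.87.
Total = £25,110.20 + £18,246.56 + £88,898.87 = £132,255.63.

£132,255.63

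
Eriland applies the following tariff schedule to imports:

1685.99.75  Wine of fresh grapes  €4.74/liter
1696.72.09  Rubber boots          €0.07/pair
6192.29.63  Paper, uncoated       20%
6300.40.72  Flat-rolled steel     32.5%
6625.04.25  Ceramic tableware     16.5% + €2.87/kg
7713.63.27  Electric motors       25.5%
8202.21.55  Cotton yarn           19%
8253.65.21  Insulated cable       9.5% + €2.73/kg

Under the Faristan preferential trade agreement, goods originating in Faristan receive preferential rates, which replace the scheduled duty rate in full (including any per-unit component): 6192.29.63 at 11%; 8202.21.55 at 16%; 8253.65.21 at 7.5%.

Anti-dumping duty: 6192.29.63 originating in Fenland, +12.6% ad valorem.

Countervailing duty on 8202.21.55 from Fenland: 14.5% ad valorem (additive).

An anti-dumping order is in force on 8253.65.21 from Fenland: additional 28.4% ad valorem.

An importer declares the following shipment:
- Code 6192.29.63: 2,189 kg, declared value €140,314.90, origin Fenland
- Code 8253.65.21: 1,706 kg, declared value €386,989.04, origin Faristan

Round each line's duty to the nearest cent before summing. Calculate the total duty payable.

€74,766.84

Line 1 (6192.29.63, Fenland, 2,189 kg, €140,314.90):
Base rate for 6192.29.63 is 20%.
6192.29.63 has an FTA preferential rate, but origin Fenland is not Faristan; base rate stands.
Additional duty on 6192.29.63 from Fenland: +12.6%. Applied ad valorem rate: 20% + 12.6% = 32.6%.
Duty = €140,314.90 × 32.6% = €45,742.66.
Line 2 (8253.65.21, Faristan, 1,706 kg, €386,989.04):
Base rate for 8253.65.21 is 9.5% + €2.73/kg.
Origin Faristan qualifies under the Eriland–Faristan agreement and 8253.65.21 is covered: preferential rate 7.5% applies instead.
The additional-duty order on 8253.65.21 targets Fenland, not Faristan; it does not apply.
Duty = €386,989.04 × 7.5% = €29,024.18.
Total = €45,742.66 + €29,024.18 = €74,766.84.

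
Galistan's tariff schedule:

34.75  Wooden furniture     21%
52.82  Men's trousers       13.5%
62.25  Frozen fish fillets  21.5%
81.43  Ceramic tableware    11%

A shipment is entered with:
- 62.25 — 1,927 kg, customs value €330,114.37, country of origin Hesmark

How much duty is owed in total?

Line 1 (62.25, Hesmark, 1,927 kg, €330,114.37):
Base rate for 62.25 is 21.5%.
Duty = €330,114.37 × 21.5% = €70,974.59.

€70,974.59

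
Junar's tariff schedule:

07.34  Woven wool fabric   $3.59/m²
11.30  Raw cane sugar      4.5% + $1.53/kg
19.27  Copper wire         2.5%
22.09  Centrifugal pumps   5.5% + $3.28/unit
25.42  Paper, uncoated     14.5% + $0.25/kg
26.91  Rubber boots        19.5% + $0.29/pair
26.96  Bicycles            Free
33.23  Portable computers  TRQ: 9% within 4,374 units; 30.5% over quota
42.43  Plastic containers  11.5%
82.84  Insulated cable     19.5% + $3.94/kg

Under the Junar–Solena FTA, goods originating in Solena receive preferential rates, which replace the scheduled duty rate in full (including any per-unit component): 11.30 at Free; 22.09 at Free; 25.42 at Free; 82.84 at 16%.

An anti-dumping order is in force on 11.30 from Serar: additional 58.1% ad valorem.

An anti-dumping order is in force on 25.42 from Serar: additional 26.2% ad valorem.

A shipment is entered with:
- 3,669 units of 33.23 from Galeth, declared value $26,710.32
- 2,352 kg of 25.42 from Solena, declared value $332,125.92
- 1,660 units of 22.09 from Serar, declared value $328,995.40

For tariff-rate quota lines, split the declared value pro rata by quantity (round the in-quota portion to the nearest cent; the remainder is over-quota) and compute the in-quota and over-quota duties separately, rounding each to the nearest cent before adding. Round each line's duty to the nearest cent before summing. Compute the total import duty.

Line 1 (33.23, Galeth, 3,669 units, $26,710.32):
Code 33.23 is under a tariff-rate quota (threshold 4,374 units). Quantity 3,669 units is within the quota, so the in-quota rate 9% applies to the full value.
Duty = $26,710.32 × 9% = $2,403.93.
Line 2 (25.42, Solena, 2,352 kg, $332,125.92):
Base rate for 25.42 is 14.5% + $0.25/kg.
Origin Solena qualifies under the Junar–Solena agreement and 25.42 is covered: preferential rate Free applies instead.
The additional-duty order on 25.42 targets Serar, not Solena; it does not apply.
Duty = $332,125.92 × 0% = $0.00.
Line 3 (22.09, Serar, 1,660 units, $328,995.40):
Base rate for 22.09 is 5.5% + $3.28/unit.
22.09 has an FTA preferential rate, but origin Serar is not Solena; base rate stands.
Duty = $328,995.40 × 5.5% + 1,660 × $3.28 = $23,539.55.
Total = $2,403.93 + $0.00 + $23,539.55 = $25,943.48.

$25,943.48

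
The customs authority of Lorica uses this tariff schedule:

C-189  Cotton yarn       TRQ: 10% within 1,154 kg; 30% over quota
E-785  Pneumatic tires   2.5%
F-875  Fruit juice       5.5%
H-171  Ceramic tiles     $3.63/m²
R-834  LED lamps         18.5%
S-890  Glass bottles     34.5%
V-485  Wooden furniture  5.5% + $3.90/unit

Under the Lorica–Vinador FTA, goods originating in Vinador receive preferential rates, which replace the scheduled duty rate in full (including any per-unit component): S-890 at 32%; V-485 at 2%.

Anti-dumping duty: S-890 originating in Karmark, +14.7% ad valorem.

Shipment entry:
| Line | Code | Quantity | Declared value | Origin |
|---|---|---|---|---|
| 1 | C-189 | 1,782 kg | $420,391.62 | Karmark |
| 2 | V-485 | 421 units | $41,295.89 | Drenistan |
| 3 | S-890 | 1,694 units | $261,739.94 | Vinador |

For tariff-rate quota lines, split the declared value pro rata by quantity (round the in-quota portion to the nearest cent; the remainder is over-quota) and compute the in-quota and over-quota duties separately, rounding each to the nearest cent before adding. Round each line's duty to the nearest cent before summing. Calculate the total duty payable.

$159,339.40

Line 1 (C-189, Karmark, 1,782 kg, $420,391.62):
Code C-189 is under a tariff-rate quota (threshold 1,154 kg). In-quota: 1,154 kg at 10%; over-quota: 628 kg at 30%.
Pro-rata value split: in-quota = $420,391.62 × 1,154/1,782 = $272,240.14; over-quota = $420,391.62 − $272,240.14 = $148,151.48.
In-quota duty = $272,240.14 × 10% = $27,224.01. Over-quota duty = $148,151.48 × 30% = $44,445.44.
Line duty = $27,224.01 + $44,445.44 = $71,669.45.
Line 2 (V-485, Drenistan, 421 units, $41,295.89):
Base rate for V-485 is 5.5% + $3.90/unit.
V-485 has an FTA preferential rate, but origin Drenistan is not Vinador; base rate stands.
Duty = $41,295.89 × 5.5% + 421 × $3.90 = $3,913.17.
Line 3 (S-890, Vinador, 1,694 units, $261,739.94):
Base rate for S-890 is 34.5%.
Origin Vinador qualifies under the Lorica–Vinador agreement and S-890 is covered: preferential rate 32% applies instead.
The additional-duty order on S-890 targets Karmark, not Vinador; it does not apply.
Duty = $261,739.94 × 32% = $83,756.78.
Total = $71,669.45 + $3,913.17 + $83,756.78 = $159,339.40.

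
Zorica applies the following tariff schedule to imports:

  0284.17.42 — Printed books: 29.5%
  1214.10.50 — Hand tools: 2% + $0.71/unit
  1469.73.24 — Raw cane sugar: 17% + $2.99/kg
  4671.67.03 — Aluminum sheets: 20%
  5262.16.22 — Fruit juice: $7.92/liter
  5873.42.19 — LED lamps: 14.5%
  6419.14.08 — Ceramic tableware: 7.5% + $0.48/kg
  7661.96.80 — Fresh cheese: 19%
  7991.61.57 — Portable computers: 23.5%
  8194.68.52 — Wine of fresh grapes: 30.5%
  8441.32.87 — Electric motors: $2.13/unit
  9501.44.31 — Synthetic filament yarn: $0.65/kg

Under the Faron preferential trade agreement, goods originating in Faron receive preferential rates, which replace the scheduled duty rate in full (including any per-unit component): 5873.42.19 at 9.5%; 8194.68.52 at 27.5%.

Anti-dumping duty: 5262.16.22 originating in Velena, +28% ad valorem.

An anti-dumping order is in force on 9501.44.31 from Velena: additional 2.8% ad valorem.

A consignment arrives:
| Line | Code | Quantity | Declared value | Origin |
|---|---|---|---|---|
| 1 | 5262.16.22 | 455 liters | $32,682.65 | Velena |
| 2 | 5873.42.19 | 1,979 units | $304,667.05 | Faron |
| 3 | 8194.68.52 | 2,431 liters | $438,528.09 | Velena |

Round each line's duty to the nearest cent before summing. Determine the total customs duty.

Line 1 (5262.16.22, Velena, 455 liters, $32,682.65):
Base rate for 5262.16.22 is $7.92/liter.
Additional duty on 5262.16.22 from Velena: +28% ad valorem. Applied ad valorem rate = 28%.
Duty = $32,682.65 × 28% + 455 × $7.92 = $12,754.74.
Line 2 (5873.42.19, Faron, 1,979 units, $304,667.05):
Base rate for 5873.42.19 is 14.5%.
Origin Faron qualifies under the Zorica–Faron agreement and 5873.42.19 is covered: preferential rate 9.5% applies instead.
Duty = $304,667.05 × 9.5% = $28,943.37.
Line 3 (8194.68.52, Velena, 2,431 liters, $438,528.09):
Base rate for 8194.68.52 is 30.5%.
8194.68.52 has an FTA preferential rate, but origin Velena is not Faron; base rate stands.
Duty = $438,528.09 × 30.5% = $133,751.07.
Total = $12,754.74 + $28,943.37 + $133,751.07 = $175,449.18.

$175,449.18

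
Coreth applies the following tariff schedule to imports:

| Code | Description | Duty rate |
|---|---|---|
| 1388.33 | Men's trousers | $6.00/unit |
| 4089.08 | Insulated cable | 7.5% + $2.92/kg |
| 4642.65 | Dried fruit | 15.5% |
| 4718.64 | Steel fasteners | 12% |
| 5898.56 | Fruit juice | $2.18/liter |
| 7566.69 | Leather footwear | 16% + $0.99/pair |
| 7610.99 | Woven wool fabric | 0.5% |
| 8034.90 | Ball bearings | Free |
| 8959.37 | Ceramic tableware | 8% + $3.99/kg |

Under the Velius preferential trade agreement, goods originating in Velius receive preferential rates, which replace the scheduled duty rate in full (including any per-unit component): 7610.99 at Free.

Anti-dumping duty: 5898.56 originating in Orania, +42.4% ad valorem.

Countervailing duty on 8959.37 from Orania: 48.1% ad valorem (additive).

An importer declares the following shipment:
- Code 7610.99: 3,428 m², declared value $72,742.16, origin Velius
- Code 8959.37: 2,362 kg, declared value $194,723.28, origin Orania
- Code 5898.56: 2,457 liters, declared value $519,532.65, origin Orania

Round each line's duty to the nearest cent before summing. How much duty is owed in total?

$344,302.24

Line 1 (7610.99, Velius, 3,428 m², $72,742.16):
Base rate for 7610.99 is 0.5%.
Origin Velius qualifies under the Coreth–Velius agreement and 7610.99 is covered: preferential rate Free applies instead.
Duty = $72,742.16 × 0% = $0.00.
Line 2 (8959.37, Orania, 2,362 kg, $194,723.28):
Base rate for 8959.37 is 8% + $3.99/kg.
Additional duty on 8959.37 from Orania: +48.1%. Applied ad valorem rate: 8% + 48.1% = 56.1%.
Duty = $194,723.28 × 56.1% + 2,362 × $3.99 = $118,664.14.
Line 3 (5898.56, Orania, 2,457 liters, $519,532.65):
Base rate for 5898.56 is $2.18/liter.
Additional duty on 5898.56 from Orania: +42.4% ad valorem. Applied ad valorem rate = 42.4%.
Duty = $519,532.65 × 42.4% + 2,457 × $2.18 = $225,638.10.
Total = $0.00 + $118,664.14 + $225,638.10 = $344,302.24.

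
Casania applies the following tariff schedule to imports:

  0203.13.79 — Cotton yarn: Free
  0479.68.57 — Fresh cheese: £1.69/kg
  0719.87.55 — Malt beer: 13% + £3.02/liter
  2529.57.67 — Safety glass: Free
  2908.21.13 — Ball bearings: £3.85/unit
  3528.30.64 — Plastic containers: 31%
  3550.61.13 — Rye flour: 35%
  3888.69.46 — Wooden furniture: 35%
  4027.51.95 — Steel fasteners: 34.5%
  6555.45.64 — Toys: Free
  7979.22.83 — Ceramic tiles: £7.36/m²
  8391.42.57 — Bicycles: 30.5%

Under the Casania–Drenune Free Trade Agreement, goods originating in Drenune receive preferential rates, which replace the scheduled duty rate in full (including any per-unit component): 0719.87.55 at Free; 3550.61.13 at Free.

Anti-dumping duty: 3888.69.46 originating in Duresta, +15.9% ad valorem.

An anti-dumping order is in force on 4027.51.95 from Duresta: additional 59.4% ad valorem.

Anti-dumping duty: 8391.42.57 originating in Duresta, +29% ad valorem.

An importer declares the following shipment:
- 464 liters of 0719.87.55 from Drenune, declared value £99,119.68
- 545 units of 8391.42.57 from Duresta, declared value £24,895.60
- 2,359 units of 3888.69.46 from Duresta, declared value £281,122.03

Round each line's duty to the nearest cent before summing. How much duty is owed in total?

£157,903.99

Line 1 (0719.87.55, Drenune, 464 liters, £99,119.68):
Base rate for 0719.87.55 is 13% + £3.02/liter.
Origin Drenune qualifies under the Casania–Drenune agreement and 0719.87.55 is covered: preferential rate Free applies instead.
Duty = £99,119.68 × 0% = £0.00.
Line 2 (8391.42.57, Duresta, 545 units, £24,895.60):
Base rate for 8391.42.57 is 30.5%.
Additional duty on 8391.42.57 from Duresta: +29%. Applied ad valorem rate: 30.5% + 29% = 59.5%.
Duty = £24,895.60 × 59.5% = £14,812.88.
Line 3 (3888.69.46, Duresta, 2,359 units, £281,122.03):
Base rate for 3888.69.46 is 35%.
Additional duty on 3888.69.46 from Duresta: +15.9%. Applied ad valorem rate: 35% + 15.9% = 50.9%.
Duty = £281,122.03 × 50.9% = £143,091.11.
Total = £0.00 + £14,812.88 + £143,091.11 = £157,903.99.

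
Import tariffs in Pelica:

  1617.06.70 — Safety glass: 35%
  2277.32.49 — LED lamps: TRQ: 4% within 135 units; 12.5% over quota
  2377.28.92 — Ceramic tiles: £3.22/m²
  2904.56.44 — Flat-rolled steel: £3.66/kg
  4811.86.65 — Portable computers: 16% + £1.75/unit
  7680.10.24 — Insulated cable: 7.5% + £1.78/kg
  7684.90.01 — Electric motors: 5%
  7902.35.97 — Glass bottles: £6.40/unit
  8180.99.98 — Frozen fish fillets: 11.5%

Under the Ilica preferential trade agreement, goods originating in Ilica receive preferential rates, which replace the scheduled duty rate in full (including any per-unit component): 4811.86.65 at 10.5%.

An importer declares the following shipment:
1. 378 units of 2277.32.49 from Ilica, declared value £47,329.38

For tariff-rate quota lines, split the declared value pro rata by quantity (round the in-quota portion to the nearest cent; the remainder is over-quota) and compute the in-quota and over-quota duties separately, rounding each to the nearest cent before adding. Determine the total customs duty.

£4,479.38

Line 1 (2277.32.49, Ilica, 378 units, £47,329.38):
Code 2277.32.49 is under a tariff-rate quota (threshold 135 units). In-quota: 135 units at 4%; over-quota: 243 units at 12.5%.
Pro-rata value split: in-quota = £47,329.38 × 135/378 = £16,903.35; over-quota = £47,329.38 − £16,903.35 = £30,426.03.
In-quota duty = £16,903.35 × 4% = £676.13. Over-quota duty = £30,426.03 × 12.5% = £3,803.25.
Line duty = £676.13 + £3,803.25 = £4,479.38.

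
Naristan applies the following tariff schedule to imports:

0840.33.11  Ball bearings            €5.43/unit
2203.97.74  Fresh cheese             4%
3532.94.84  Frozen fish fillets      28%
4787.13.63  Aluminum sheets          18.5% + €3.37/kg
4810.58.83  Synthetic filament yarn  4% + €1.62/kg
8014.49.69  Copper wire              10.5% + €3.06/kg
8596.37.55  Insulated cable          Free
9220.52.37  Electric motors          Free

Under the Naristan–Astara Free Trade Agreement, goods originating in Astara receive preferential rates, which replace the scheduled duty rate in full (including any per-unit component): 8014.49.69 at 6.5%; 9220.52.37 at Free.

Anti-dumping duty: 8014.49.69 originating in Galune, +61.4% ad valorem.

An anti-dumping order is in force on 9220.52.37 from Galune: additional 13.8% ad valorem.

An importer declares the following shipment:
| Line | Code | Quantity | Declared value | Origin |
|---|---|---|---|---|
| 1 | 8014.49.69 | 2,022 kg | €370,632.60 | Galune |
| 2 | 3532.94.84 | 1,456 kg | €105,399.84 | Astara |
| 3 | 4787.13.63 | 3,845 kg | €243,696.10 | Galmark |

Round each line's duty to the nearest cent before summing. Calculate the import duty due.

Line 1 (8014.49.69, Galune, 2,022 kg, €370,632.60):
Base rate for 8014.49.69 is 10.5% + €3.06/kg.
8014.49.69 has an FTA preferential rate, but origin Galune is not Astara; base rate stands.
Additional duty on 8014.49.69 from Galune: +61.4%. Applied ad valorem rate: 10.5% + 61.4% = 71.9%.
Duty = €370,632.60 × 71.9% + 2,022 × €3.06 = €272,672.16.
Line 2 (3532.94.84, Astara, 1,456 kg, €105,399.84):
Base rate for 3532.94.84 is 28%.
Origin Astara is the FTA partner but 3532.94.84 is not on the preference list; base rate stands.
Duty = €105,399.84 × 28% = €29,511.96.
Line 3 (4787.13.63, Galmark, 3,845 kg, €243,696.10):
Base rate for 4787.13.63 is 18.5% + €3.37/kg.
Duty = €243,696.10 × 18.5% + 3,845 × €3.37 = €58,041.43.
Total = €272,672.16 + €29,511.96 + €58,041.43 = €360,225.55.

€360,225.55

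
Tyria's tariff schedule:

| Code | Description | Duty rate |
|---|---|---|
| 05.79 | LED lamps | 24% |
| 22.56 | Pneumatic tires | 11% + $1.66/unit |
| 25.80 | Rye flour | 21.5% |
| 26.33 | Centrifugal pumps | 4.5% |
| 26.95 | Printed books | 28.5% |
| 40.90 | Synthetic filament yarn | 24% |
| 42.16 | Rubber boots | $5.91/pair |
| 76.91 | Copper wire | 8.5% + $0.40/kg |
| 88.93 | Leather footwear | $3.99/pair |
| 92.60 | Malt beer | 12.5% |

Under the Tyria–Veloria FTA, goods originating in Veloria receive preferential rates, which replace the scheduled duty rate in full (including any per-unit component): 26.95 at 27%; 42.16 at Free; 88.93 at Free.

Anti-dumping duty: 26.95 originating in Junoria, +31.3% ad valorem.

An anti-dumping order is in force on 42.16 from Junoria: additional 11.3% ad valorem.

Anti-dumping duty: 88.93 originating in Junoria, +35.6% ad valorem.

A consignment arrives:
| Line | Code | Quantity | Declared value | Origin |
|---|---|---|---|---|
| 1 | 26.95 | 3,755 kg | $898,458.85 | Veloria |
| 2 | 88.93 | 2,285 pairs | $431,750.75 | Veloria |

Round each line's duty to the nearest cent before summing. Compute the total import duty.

$242,583.89

Line 1 (26.95, Veloria, 3,755 kg, $898,458.85):
Base rate for 26.95 is 28.5%.
Origin Veloria qualifies under the Tyria–Veloria agreement and 26.95 is covered: preferential rate 27% applies instead.
The additional-duty order on 26.95 targets Junoria, not Veloria; it does not apply.
Duty = $898,458.85 × 27% = $242,583.89.
Line 2 (88.93, Veloria, 2,285 pairs, $431,750.75):
Base rate for 88.93 is $3.99/pair.
Origin Veloria qualifies under the Tyria–Veloria agreement and 88.93 is covered: preferential rate Free applies instead.
The additional-duty order on 88.93 targets Junoria, not Veloria; it does not apply.
Duty = $431,750.75 × 0% = $0.00.
Total = $242,583.89 + $0.00 = $242,583.89.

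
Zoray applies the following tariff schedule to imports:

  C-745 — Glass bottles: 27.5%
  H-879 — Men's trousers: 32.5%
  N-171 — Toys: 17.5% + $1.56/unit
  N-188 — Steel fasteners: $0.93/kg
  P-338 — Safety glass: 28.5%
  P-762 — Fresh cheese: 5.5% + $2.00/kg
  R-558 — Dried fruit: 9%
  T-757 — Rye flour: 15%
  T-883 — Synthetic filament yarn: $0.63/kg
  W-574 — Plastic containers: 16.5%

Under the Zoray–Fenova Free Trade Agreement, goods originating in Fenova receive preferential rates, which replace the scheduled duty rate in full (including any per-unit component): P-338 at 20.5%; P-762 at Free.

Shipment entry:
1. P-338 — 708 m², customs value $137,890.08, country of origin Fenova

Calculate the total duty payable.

Line 1 (P-338, Fenova, 708 m², $137,890.08):
Base rate for P-338 is 28.5%.
Origin Fenova qualifies under the Zoray–Fenova agreement and P-338 is covered: preferential rate 20.5% applies instead.
Duty = $137,890.08 × 20.5% = $28,267.47.

$28,267.47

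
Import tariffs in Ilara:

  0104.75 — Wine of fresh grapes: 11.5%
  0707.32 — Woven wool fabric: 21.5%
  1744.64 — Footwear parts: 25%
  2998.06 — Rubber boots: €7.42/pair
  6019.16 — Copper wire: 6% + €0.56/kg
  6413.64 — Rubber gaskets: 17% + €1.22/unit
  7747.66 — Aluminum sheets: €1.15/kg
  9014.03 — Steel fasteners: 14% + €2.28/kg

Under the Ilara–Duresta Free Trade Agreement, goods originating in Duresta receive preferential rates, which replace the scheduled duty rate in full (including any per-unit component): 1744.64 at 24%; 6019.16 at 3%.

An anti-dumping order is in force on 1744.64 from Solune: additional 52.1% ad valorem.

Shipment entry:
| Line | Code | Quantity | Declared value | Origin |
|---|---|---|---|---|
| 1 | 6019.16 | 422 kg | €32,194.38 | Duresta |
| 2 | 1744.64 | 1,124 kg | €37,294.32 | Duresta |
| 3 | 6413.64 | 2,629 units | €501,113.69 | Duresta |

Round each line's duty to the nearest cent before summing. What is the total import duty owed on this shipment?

Line 1 (6019.16, Duresta, 422 kg, €32,194.38):
Base rate for 6019.16 is 6% + €0.56/kg.
Origin Duresta qualifies under the Ilara–Duresta agreement and 6019.16 is covered: preferential rate 3% applies instead.
Duty = €32,194.38 × 3% = €965.83.
Line 2 (1744.64, Duresta, 1,124 kg, €37,294.32):
Base rate for 1744.64 is 25%.
Origin Duresta qualifies under the Ilara–Duresta agreement and 1744.64 is covered: preferential rate 24% applies instead.
The additional-duty order on 1744.64 targets Solune, not Duresta; it does not apply.
Duty = €37,294.32 × 24% = €8,950.64.
Line 3 (6413.64, Duresta, 2,629 units, €501,113.69):
Base rate for 6413.64 is 17% + €1.22/unit.
Origin Duresta is the FTA partner but 6413.64 is not on the preference list; base rate stands.
Duty = €501,113.69 × 17% + 2,629 × €1.22 = €88,396.71.
Total = €965.83 + €8,950.64 + €88,396.71 = €98,313.18.

€98,313.18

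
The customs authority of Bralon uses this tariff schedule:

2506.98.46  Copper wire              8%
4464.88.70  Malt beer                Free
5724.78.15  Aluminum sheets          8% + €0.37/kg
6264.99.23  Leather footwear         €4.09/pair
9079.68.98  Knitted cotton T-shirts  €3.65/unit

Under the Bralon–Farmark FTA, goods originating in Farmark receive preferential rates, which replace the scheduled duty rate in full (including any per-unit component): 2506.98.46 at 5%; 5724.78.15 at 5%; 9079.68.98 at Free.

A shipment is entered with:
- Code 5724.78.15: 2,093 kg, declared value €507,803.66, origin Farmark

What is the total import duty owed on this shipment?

Line 1 (5724.78.15, Farmark, 2,093 kg, €507,803.66):
Base rate for 5724.78.15 is 8% + €0.37/kg.
Origin Farmark qualifies under the Bralon–Farmark agreement and 5724.78.15 is covered: preferential rate 5% applies instead.
Duty = €507,803.66 × 5% = €25,390.18.

€25,390.18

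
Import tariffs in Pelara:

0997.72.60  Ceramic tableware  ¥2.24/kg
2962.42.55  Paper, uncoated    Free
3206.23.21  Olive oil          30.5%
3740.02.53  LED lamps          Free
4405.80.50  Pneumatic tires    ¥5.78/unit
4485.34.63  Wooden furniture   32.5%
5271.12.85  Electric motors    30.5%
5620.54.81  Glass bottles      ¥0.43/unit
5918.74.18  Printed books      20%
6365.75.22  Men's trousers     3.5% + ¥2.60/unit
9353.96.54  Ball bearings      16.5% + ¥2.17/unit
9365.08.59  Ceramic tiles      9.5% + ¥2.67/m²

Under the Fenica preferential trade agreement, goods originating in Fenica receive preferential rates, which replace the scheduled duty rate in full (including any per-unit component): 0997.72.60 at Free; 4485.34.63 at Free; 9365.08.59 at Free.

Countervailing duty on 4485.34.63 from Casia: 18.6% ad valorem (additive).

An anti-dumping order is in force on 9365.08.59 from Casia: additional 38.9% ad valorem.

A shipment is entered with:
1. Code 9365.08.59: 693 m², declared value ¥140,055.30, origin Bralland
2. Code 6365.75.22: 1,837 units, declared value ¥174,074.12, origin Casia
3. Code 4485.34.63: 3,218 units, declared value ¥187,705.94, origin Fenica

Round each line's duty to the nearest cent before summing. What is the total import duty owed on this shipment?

Line 1 (9365.08.59, Bralland, 693 m², ¥140,055.30):
Base rate for 9365.08.59 is 9.5% + ¥2.67/m².
9365.08.59 has an FTA preferential rate, but origin Bralland is not Fenica; base rate stands.
The additional-duty order on 9365.08.59 targets Casia, not Bralland; it does not apply.
Duty = ¥140,055.30 × 9.5% + 693 × ¥2.67 = ¥15,155.56.
Line 2 (6365.75.22, Casia, 1,837 units, ¥174,074.12):
Base rate for 6365.75.22 is 3.5% + ¥2.60/unit.
Duty = ¥174,074.12 × 3.5% + 1,837 × ¥2.60 = ¥10,868.79.
Line 3 (4485.34.63, Fenica, 3,218 units, ¥187,705.94):
Base rate for 4485.34.63 is 32.5%.
Origin Fenica qualifies under the Pelara–Fenica agreement and 4485.34.63 is covered: preferential rate Free applies instead.
The additional-duty order on 4485.34.63 targets Casia, not Fenica; it does not apply.
Duty = ¥187,705.94 × 0% = ¥0.00.
Total = ¥15,155.56 + ¥10,868.79 + ¥0.00 = ¥26,024.35.

¥26,024.35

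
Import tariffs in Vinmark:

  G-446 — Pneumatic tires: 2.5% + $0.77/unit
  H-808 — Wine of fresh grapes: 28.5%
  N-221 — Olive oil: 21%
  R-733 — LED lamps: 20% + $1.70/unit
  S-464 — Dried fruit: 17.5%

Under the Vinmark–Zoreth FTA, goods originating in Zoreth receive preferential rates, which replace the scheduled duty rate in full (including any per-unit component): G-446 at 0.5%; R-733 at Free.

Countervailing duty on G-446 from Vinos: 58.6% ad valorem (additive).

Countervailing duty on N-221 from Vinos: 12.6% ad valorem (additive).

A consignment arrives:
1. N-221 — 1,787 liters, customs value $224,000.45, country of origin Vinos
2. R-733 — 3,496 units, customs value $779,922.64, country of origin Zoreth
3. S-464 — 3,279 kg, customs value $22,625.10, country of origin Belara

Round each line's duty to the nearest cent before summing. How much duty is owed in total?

Line 1 (N-221, Vinos, 1,787 liters, $224,000.45):
Base rate for N-221 is 21%.
Additional duty on N-221 from Vinos: +12.6%. Applied ad valorem rate: 21% + 12.6% = 33.6%.
Duty = $224,000.45 × 33.6% = $75,264.15.
Line 2 (R-733, Zoreth, 3,496 units, $779,922.64):
Base rate for R-733 is 20% + $1.70/unit.
Origin Zoreth qualifies under the Vinmark–Zoreth agreement and R-733 is covered: preferential rate Free applies instead.
Duty = $779,922.64 × 0% = $0.00.
Line 3 (S-464, Belara, 3,279 kg, $22,625.10):
Base rate for S-464 is 17.5%.
Duty = $22,625.10 × 17.5% = $3,959.39.
Total = $75,264.15 + $0.00 + $3,959.39 = $79,223.54.

$79,223.54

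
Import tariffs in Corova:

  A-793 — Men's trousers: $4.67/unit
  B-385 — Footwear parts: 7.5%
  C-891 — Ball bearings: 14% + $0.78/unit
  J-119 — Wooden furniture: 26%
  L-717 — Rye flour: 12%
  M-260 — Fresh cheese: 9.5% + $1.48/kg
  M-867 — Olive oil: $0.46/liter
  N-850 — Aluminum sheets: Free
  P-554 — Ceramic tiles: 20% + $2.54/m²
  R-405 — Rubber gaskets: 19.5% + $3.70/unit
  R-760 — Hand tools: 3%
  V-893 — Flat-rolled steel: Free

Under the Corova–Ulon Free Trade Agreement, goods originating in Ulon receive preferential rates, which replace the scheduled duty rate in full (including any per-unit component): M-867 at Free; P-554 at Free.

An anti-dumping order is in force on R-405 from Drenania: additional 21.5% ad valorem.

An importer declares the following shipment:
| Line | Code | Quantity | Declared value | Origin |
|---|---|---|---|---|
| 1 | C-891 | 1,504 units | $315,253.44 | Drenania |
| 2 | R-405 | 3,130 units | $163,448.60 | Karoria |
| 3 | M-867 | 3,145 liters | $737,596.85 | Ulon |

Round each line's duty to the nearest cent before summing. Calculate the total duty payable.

Line 1 (C-891, Drenania, 1,504 units, $315,253.44):
Base rate for C-891 is 14% + $0.78/unit.
Duty = $315,253.44 × 14% + 1,504 × $0.78 = $45,308.60.
Line 2 (R-405, Karoria, 3,130 units, $163,448.60):
Base rate for R-405 is 19.5% + $3.70/unit.
The additional-duty order on R-405 targets Drenania, not Karoria; it does not apply.
Duty = $163,448.60 × 19.5% + 3,130 × $3.70 = $43,453.48.
Line 3 (M-867, Ulon, 3,145 liters, $737,596.85):
Base rate for M-867 is $0.46/liter.
Origin Ulon qualifies under the Corova–Ulon agreement and M-867 is covered: preferential rate Free applies instead.
Duty = $737,596.85 × 0% = $0.00.
Total = $45,308.60 + $43,453.48 + $0.00 = $88,762.08.

$88,762.08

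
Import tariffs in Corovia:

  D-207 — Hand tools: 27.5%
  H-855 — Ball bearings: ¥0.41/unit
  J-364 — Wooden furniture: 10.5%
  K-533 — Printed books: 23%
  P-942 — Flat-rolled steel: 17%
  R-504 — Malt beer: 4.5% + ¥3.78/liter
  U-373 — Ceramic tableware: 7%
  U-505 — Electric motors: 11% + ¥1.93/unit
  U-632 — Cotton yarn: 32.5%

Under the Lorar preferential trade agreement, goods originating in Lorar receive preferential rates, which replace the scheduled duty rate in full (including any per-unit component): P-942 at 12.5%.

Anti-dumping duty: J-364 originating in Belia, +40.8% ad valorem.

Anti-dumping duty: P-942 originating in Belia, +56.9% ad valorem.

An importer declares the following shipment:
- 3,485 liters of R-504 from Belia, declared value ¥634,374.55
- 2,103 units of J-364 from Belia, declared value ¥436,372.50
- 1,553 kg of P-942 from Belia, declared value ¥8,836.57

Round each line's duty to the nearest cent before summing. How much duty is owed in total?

Line 1 (R-504, Belia, 3,485 liters, ¥634,374.55):
Base rate for R-504 is 4.5% + ¥3.78/liter.
Duty = ¥634,374.55 × 4.5% + 3,485 × ¥3.78 = ¥41,720.15.
Line 2 (J-364, Belia, 2,103 units, ¥436,372.50):
Base rate for J-364 is 10.5%.
Additional duty on J-364 from Belia: +40.8%. Applied ad valorem rate: 10.5% + 40.8% = 51.3%.
Duty = ¥436,372.50 × 51.3% = ¥223,859.09.
Line 3 (P-942, Belia, 1,553 kg, ¥8,836.57):
Base rate for P-942 is 17%.
P-942 has an FTA preferential rate, but origin Belia is not Lorar; base rate stands.
Additional duty on P-942 from Belia: +56.9%. Applied ad valorem rate: 17% + 56.9% = 73.9%.
Duty = ¥8,836.57 × 73.9% = ¥6,530.23.
Total = ¥41,720.15 + ¥223,859.09 + ¥6,530.23 = ¥272,109.47.

¥272,109.47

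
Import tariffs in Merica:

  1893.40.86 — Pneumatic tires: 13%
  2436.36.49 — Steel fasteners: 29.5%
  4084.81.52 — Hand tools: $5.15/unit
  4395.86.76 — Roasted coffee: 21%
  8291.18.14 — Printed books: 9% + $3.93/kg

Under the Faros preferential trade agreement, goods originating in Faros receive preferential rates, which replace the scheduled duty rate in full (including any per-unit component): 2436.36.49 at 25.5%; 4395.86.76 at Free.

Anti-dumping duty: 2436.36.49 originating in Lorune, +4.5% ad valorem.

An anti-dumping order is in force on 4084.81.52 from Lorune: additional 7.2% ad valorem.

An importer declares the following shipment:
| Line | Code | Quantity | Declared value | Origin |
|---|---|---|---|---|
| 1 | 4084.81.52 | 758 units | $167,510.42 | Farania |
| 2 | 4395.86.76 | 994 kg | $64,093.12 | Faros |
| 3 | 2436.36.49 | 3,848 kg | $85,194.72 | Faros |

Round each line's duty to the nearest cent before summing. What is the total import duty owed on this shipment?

$25,628.35

Line 1 (4084.81.52, Farania, 758 units, $167,510.42):
Base rate for 4084.81.52 is $5.15/unit.
The additional-duty order on 4084.81.52 targets Lorune, not Farania; it does not apply.
Duty = 758 × $5.15 = $3,903.70.
Line 2 (4395.86.76, Faros, 994 kg, $64,093.12):
Base rate for 4395.86.76 is 21%.
Origin Faros qualifies under the Merica–Faros agreement and 4395.86.76 is covered: preferential rate Free applies instead.
Duty = $64,093.12 × 0% = $0.00.
Line 3 (2436.36.49, Faros, 3,848 kg, $85,194.72):
Base rate for 2436.36.49 is 29.5%.
Origin Faros qualifies under the Merica–Faros agreement and 2436.36.49 is covered: preferential rate 25.5% applies instead.
The additional-duty order on 2436.36.49 targets Lorune, not Faros; it does not apply.
Duty = $85,194.72 × 25.5% = $21,724.65.
Total = $3,903.70 + $0.00 + $21,724.65 = $25,628.35.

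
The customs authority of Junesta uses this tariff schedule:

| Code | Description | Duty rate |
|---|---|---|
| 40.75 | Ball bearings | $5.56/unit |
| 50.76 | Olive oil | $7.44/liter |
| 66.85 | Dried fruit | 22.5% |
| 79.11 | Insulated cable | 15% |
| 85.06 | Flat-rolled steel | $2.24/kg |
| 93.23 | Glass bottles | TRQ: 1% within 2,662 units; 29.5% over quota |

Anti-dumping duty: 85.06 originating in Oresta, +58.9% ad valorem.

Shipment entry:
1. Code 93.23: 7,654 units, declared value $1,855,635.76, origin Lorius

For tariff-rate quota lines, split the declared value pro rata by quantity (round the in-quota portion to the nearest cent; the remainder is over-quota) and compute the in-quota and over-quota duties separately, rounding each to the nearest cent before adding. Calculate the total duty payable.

Line 1 (93.23, Lorius, 7,654 units, $1,855,635.76):
Code 93.23 is under a tariff-rate quota (threshold 2,662 units). In-quota: 2,662 units at 1%; over-quota: 4,992 units at 29.5%.
Pro-rata value split: in-quota = $1,855,635.76 × 2,662/7,654 = $645,375.28; over-quota = $1,855,635.76 − $645,375.28 = $1,210,260.48.
In-quota duty = $645,375.28 × 1% = $6,453.75. Over-quota duty = $1,210,260.48 × 29.5% = $357,026.84.
Line duty = $6,453.75 + $357,026.84 = $363,480.59.

$363,480.59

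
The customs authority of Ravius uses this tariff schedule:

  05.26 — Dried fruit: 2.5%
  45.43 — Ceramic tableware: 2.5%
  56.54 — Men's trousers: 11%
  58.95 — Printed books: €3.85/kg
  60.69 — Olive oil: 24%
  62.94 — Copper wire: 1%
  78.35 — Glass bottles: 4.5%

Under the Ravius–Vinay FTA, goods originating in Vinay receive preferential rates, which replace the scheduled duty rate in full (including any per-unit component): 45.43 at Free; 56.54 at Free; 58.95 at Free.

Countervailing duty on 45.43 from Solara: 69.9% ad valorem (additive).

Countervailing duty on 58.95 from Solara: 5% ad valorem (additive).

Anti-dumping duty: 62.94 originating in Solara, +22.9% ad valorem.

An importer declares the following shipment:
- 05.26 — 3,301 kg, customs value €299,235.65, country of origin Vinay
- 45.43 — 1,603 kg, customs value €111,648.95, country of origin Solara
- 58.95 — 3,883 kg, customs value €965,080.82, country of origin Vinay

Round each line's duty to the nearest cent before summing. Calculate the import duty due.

€88,314.73

Line 1 (05.26, Vinay, 3,301 kg, €299,235.65):
Base rate for 05.26 is 2.5%.
Origin Vinay is the FTA partner but 05.26 is not on the preference list; base rate stands.
Duty = €299,235.65 × 2.5% = €7,480.89.
Line 2 (45.43, Solara, 1,603 kg, €111,648.95):
Base rate for 45.43 is 2.5%.
45.43 has an FTA preferential rate, but origin Solara is not Vinay; base rate stands.
Additional duty on 45.43 from Solara: +69.9%. Applied ad valorem rate: 2.5% + 69.9% = 72.4%.
Duty = €111,648.95 × 72.4% = €80,833.84.
Line 3 (58.95, Vinay, 3,883 kg, €965,080.82):
Base rate for 58.95 is €3.85/kg.
Origin Vinay qualifies under the Ravius–Vinay agreement and 58.95 is covered: preferential rate Free applies instead.
The additional-duty order on 58.95 targets Solara, not Vinay; it does not apply.
Duty = €965,080.82 × 0% = €0.00.
Total = €7,480.89 + €80,833.84 + €0.00 = €88,314.73.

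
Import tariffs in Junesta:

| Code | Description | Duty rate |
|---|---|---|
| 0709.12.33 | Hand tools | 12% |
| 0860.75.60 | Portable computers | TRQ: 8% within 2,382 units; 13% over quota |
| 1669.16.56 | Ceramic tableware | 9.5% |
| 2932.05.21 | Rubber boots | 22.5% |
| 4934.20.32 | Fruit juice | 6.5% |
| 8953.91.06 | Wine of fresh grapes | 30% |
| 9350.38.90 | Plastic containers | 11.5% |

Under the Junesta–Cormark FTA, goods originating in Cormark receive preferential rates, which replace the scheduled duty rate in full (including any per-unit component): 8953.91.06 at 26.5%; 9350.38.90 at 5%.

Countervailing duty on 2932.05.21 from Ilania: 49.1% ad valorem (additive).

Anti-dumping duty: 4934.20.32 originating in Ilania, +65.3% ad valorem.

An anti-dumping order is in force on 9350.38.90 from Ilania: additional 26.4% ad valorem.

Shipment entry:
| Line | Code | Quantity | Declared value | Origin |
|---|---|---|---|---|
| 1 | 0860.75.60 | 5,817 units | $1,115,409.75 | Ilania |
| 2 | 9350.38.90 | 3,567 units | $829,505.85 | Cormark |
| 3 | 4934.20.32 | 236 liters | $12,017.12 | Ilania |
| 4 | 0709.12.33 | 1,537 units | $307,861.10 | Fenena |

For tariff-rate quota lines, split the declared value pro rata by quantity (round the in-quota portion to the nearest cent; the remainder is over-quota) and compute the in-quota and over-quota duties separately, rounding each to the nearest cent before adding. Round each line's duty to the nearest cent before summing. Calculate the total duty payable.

$209,212.75

Line 1 (0860.75.60, Ilania, 5,817 units, $1,115,409.75):
Code 0860.75.60 is under a tariff-rate quota (threshold 2,382 units). In-quota: 2,382 units at 8%; over-quota: 3,435 units at 13%.
Pro-rata value split: in-quota = $1,115,409.75 × 2,382/5,817 = $456,748.50; over-quota = $1,115,409.75 − $456,748.50 = $658,661.25.
In-quota duty = $456,748.50 × 8% = $36,539.88. Over-quota duty = $658,661.25 × 13% = $85,625.96.
Line duty = $36,539.88 + $85,625.96 = $122,165.84.
Line 2 (9350.38.90, Cormark, 3,567 units, $829,505.85):
Base rate for 9350.38.90 is 11.5%.
Origin Cormark qualifies under the Junesta–Cormark agreement and 9350.38.90 is covered: preferential rate 5% applies instead.
The additional-duty order on 9350.38.90 targets Ilania, not Cormark; it does not apply.
Duty = $829,505.85 × 5% = $41,475.29.
Line 3 (4934.20.32, Ilania, 236 liters, $12,017.12):
Base rate for 4934.20.32 is 6.5%.
Additional duty on 4934.20.32 from Ilania: +65.3%. Applied ad valorem rate: 6.5% + 65.3% = 71.8%.
Duty = $12,017.12 × 71.8% = $8,628.29.
Line 4 (0709.12.33, Fenena, 1,537 units, $307,861.10):
Base rate for 0709.12.33 is 12%.
Duty = $307,861.10 × 12% = $36,943.33.
Total = $122,165.84 + $41,475.29 + $8,628.29 + $36,943.33 = $209,212.75.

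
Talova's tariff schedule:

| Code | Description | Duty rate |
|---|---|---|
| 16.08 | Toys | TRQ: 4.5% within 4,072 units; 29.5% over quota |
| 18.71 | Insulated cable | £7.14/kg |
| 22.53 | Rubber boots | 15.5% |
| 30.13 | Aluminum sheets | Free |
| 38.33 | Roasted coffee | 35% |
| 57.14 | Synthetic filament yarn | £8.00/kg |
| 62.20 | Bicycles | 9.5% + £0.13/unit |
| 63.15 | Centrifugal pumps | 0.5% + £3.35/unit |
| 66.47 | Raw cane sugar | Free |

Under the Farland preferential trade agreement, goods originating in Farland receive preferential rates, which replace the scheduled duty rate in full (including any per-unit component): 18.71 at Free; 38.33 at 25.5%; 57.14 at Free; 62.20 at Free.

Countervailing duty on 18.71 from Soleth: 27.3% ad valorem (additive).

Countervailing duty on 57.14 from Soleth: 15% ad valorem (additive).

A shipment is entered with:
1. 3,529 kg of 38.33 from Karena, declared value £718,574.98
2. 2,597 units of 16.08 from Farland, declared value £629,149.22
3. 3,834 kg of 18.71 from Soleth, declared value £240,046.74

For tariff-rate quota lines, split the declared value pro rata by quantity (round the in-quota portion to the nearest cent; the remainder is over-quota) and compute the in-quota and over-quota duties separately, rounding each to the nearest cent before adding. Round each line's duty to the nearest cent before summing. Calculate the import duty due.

£372,720.47

Line 1 (38.33, Karena, 3,529 kg, £718,574.98):
Base rate for 38.33 is 35%.
38.33 has an FTA preferential rate, but origin Karena is not Farland; base rate stands.
Duty = £718,574.98 × 35% = £251,501.24.
Line 2 (16.08, Farland, 2,597 units, £629,149.22):
Code 16.08 is under a tariff-rate quota (threshold 4,072 units). Quantity 2,597 units is within the quota, so the in-quota rate 4.5% applies to the full value.
Duty = £629,149.22 × 4.5% = £28,311.71.
Line 3 (18.71, Soleth, 3,834 kg, £240,046.74):
Base rate for 18.71 is £7.14/kg.
18.71 has an FTA preferential rate, but origin Soleth is not Farland; base rate stands.
Additional duty on 18.71 from Soleth: +27.3% ad valorem. Applied ad valorem rate = 27.3%.
Duty = £240,046.74 × 27.3% + 3,834 × £7.14 = £92,907.52.
Total = £251,501.24 + £28,311.71 + £92,907.52 = £372,720.47.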